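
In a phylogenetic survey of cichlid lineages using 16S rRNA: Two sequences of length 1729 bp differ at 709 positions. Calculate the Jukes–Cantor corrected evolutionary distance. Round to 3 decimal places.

p = 709/1729 ≈ 0.410064.
d = −(3/4) ln(1 − 4p/3) = −0.75 ln(1 − 0.546752) = −0.75 ln(0.453248)
  = −0.75 × (-0.791316) = 0.593487 substitutions/site.

0.593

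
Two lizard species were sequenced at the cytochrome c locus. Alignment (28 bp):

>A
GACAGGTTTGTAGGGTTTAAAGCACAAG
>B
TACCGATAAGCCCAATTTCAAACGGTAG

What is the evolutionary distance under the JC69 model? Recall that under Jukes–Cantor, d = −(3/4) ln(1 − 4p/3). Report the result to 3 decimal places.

0.940

The sequences differ at 15 of 28 sites, so p = 15/28 ≈ 0.535714.
d = −(3/4) ln(1 − 4p/3) = −0.75 ln(1 − 0.714285) = −0.75 ln(0.285715)
  = −0.75 × (-1.252760) = 0.939570 substitutions/site.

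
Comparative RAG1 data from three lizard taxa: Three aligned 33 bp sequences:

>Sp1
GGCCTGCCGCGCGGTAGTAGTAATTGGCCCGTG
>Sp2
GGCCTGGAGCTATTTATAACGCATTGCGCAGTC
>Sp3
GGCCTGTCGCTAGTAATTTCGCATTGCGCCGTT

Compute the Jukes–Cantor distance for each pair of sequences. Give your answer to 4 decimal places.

d(Sp1,Sp2) = 0.6987, d(Sp1,Sp3) = 0.5587, d(Sp2,Sp3) = 0.2928

Sp1–Sp2: 15/33 sites differ → p ≈ 0.454545, d = −0.75 ln(1 − 0.60606) = 0.698667 ≈ 0.6987.
Sp1–Sp3: 13/33 sites differ → p ≈ 0.393939, d = −0.75 ln(1 − 0.525252) = 0.558728 ≈ 0.5587.
Sp2–Sp3: 8/33 sites differ → p ≈ 0.242424, d = −0.75 ln(1 − 0.323232) = 0.292820 ≈ 0.2928.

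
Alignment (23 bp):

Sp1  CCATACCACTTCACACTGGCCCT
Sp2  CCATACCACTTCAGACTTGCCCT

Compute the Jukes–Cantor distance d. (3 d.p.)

0.092

The sequences differ at 2 of 23 sites (14, 18), so p = 2/23 ≈ 0.086957.
d = −(3/4) ln(1 − 4p/3) = −0.75 ln(1 − 0.115943) = −0.75 ln(0.884057)
  = −0.75 × (-0.123234) = 0.092426 substitutions/site.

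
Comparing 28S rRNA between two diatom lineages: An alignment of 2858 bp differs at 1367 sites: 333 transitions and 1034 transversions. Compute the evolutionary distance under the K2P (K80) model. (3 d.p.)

P = 333/2858 ≈ 0.116515 and Q = 1034/2858 ≈ 0.361791.
Under the Kimura two-parameter model, d = −½ ln(1 − 2P − Q) − ¼ ln(1 − 2Q).
1 − 2P − Q = 0.405179, giving −½ ln(0.405179) = 0.451713.
1 − 2Q = 0.276418, giving −¼ ln(0.276418) = 0.321460.
d = 0.451713 + 0.321460 = 0.773173.

0.773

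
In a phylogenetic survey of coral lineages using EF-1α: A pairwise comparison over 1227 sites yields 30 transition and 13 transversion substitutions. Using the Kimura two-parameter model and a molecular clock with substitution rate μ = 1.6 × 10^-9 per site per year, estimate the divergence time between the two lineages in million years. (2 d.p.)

11.26

P = 30/1227 ≈ 0.02445 and Q = 13/1227 ≈ 0.010595.
Under the Kimura two-parameter model, d = −½ ln(1 − 2P − Q) − ¼ ln(1 − 2Q).
1 − 2P − Q = 0.940505, giving −½ ln(0.940505) = 0.030669.
1 − 2Q = 0.97881, giving −¼ ln(0.97881) = 0.005354.
d = 0.030669 + 0.005354 = 0.036023.
Under a molecular clock d = 2μt, so t = d/(2μ) = 0.036023 / (2 × 1.6 × 10^-9) = 11.26 million years.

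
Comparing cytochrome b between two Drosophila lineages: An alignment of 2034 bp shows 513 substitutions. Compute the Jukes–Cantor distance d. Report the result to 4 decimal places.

0.3074

p = 513/2034 ≈ 0.252212.
d = −(3/4) ln(1 − 4p/3) = −0.75 ln(1 − 0.336283) = −0.75 ln(0.663717)
  = −0.75 × (-0.409899) = 0.307424 substitutions/site.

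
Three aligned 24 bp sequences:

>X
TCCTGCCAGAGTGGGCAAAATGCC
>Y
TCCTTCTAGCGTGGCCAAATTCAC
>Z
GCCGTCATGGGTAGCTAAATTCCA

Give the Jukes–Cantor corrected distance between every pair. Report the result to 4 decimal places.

X–Y: 7/24 sites differ → p ≈ 0.291667, d = −0.75 ln(1 − 0.388889) = 0.369358 ≈ 0.3694.
X–Z: 12/24 sites differ → p = 0.5, d = −0.75 ln(1 − 0.666667) = 0.823960 ≈ 0.8240.
Y–Z: 9/24 sites differ → p = 0.375, d = −0.75 ln(1 − 0.5) = 0.519860 ≈ 0.5199.

d(X,Y) = 0.3694, d(X,Z) = 0.8240, d(Y,Z) = 0.5199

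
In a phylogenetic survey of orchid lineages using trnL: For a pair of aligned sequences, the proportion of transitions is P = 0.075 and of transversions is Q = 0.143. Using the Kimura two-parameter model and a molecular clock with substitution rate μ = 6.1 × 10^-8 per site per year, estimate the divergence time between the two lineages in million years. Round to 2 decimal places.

2.11

Under the Kimura two-parameter model, d = −½ ln(1 − 2P − Q) − ¼ ln(1 − 2Q).
1 − 2P − Q = 0.707, giving −½ ln(0.707) = 0.173362.
1 − 2Q = 0.714, giving −¼ ln(0.714) = 0.084218.
d = 0.173362 + 0.084218 = 0.257580.
Under a molecular clock d = 2μt, so t = d/(2μ) = 0.257580 / (2 × 6.1 × 10^-8) = 2.11 million years.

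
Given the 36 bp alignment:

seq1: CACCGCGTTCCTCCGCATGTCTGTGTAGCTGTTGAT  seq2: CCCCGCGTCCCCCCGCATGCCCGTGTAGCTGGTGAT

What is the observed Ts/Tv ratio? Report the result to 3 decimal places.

2.000

Transitions are A↔G and C↔T; transversions are all other mismatches.
Transitions: 4. Transversions: 2.
R = 4/2 = 2.000.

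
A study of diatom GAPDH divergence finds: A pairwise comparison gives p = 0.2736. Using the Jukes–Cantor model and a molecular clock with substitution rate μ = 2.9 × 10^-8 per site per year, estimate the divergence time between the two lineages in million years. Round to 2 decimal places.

d = −(3/4) ln(1 − 4p/3) = −0.75 ln(1 − 0.3648) = −0.75 ln(0.6352)
  = −0.75 × (-0.453815) = 0.340361 substitutions/site.
Under a molecular clock d = 2μt, so t = d/(2μ) = 0.340361 / (2 × 2.9 × 10^-8) = 5.87 million years.

5.87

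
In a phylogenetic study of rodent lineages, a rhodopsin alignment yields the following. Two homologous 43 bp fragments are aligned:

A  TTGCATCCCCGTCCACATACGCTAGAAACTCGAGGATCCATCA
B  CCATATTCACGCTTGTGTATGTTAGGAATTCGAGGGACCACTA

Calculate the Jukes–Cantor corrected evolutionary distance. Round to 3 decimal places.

0.726

The sequences differ at 20 of 43 sites, so p = 20/43 ≈ 0.465116.
d = −(3/4) ln(1 − 4p/3) = −0.75 ln(1 − 0.620155) = −0.75 ln(0.379845)
  = −0.75 × (-0.967992) = 0.725994 substitutions/site.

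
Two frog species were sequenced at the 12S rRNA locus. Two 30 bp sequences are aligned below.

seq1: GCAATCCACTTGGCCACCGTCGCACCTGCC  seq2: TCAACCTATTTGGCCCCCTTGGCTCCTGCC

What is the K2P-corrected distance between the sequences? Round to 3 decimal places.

0.330

Of 30 sites, 3 differences are transitions and 5 are transversions, so P = 3/30 = 0.1 and Q = 5/30 ≈ 0.166667.
Under the Kimura two-parameter model, d = −½ ln(1 − 2P − Q) − ¼ ln(1 − 2Q).
1 − 2P − Q = 0.633333, giving −½ ln(0.633333) = 0.228379.
1 − 2Q = 0.666666, giving −¼ ln(0.666666) = 0.101367.
d = 0.228379 + 0.101367 = 0.329746.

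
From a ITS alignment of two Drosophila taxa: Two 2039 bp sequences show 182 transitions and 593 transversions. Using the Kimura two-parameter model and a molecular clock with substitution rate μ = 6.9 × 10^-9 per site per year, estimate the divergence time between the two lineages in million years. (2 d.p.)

38.75

P = 182/2039 ≈ 0.089259 and Q = 593/2039 ≈ 0.290829.
Under the Kimura two-parameter model, d = −½ ln(1 − 2P − Q) − ¼ ln(1 − 2Q).
1 − 2P − Q = 0.530653, giving −½ ln(0.530653) = 0.316823.
1 − 2Q = 0.418342, giving −¼ ln(0.418342) = 0.217864.
d = 0.316823 + 0.217864 = 0.534687.
Under a molecular clock d = 2μt, so t = d/(2μ) = 0.534687 / (2 × 6.9 × 10^-9) = 38.75 million years.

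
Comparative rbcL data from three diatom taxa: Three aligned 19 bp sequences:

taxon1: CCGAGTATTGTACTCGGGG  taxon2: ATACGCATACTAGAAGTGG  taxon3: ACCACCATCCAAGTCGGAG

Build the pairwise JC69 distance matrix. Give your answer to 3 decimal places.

d(taxon1,taxon2) = 1.109, d(taxon1,taxon3) = 0.749, d(taxon2,taxon3) = 0.907

taxon1–taxon2: 11/19 sites differ → p ≈ 0.578947, d = −0.75 ln(1 − 0.771929) = 1.108574 ≈ 1.109.
taxon1–taxon3: 9/19 sites differ → p ≈ 0.473684, d = −0.75 ln(1 − 0.631579) = 0.748897 ≈ 0.749.
taxon2–taxon3: 10/19 sites differ → p ≈ 0.526316, d = −0.75 ln(1 − 0.701755) = 0.907380 ≈ 0.907.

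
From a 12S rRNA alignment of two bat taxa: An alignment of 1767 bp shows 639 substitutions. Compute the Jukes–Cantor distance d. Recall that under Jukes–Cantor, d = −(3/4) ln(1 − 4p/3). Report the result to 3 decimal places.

p = 639/1767 ≈ 0.36163.
d = −(3/4) ln(1 − 4p/3) = −0.75 ln(1 − 0.482173) = −0.75 ln(0.517827)
  = −0.75 × (-0.658114) = 0.493586 substitutions/site.

0.494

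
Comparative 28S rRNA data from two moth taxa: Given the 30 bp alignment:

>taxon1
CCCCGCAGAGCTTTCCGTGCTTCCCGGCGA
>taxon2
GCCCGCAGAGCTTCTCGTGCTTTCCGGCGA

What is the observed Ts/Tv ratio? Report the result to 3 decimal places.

3.000

Transitions are A↔G and C↔T; transversions are all other mismatches.
Transitions: 3. Transversions: 1.
R = 3/1 = 3.000.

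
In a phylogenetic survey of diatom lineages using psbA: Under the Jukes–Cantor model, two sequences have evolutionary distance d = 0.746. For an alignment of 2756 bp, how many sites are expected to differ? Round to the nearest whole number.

1303

Invert JC69: p = (3/4)(1 − e^(−4d/3)) = 0.75 × (1 − e^(-0.994667)) = 0.75 × (1 − 0.369847) = 0.472615.
Expected differing sites = pL ≈ 0.472615 × 2756 = 1302.52694 ≈ 1303.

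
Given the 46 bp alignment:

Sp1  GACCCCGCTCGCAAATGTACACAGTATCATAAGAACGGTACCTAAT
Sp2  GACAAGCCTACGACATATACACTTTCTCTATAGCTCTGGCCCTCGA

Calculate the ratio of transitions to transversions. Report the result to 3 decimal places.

Transitions are A↔G and C↔T; transversions are all other mismatches.
Transitions: 2. Transversions: 21.
R = 2/21 = 0.095238… ≈ 0.095 (to 3 d.p.).

0.095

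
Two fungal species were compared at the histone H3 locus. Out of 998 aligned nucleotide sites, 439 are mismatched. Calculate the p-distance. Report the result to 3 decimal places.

p = 439/998 = 0.439879… ≈ 0.440 (to 3 d.p.).

0.440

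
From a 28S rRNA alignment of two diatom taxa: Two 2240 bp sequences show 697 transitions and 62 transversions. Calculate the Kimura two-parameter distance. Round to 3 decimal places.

P = 697/2240 ≈ 0.311161 and Q = 62/2240 ≈ 0.027679.
Under the Kimura two-parameter model, d = −½ ln(1 − 2P − Q) − ¼ ln(1 − 2Q).
1 − 2P − Q = 0.349999, giving −½ ln(0.349999) = 0.524912.
1 − 2Q = 0.944642, giving −¼ ln(0.944642) = 0.014237.
d = 0.524912 + 0.014237 = 0.539149.

0.539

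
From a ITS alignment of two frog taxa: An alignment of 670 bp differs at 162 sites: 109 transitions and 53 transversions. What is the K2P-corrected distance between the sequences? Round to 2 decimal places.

0.30

P = 109/670 ≈ 0.162687 and Q = 53/670 ≈ 0.079104.
Under the Kimura two-parameter model, d = −½ ln(1 − 2P − Q) − ¼ ln(1 − 2Q).
1 − 2P − Q = 0.595522, giving −½ ln(0.595522) = 0.259158.
1 − 2Q = 0.841792, giving −¼ ln(0.841792) = 0.043056.
d = 0.259158 + 0.043056 = 0.302214.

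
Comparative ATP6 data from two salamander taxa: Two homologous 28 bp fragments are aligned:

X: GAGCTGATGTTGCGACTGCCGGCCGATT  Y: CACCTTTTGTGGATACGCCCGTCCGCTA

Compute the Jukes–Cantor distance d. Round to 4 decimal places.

The sequences differ at 12 of 28 sites, so p = 12/28 ≈ 0.428571.
d = −(3/4) ln(1 − 4p/3) = −0.75 ln(1 − 0.571428) = −0.75 ln(0.428572)
  = −0.75 × (-0.847297) = 0.635473 substitutions/site.

0.6355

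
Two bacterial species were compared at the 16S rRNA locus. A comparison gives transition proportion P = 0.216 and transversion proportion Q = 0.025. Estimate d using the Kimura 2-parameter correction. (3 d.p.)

0.318

Under the Kimura two-parameter model, d = −½ ln(1 − 2P − Q) − ¼ ln(1 − 2Q).
1 − 2P − Q = 0.543, giving −½ ln(0.543) = 0.305323.
1 − 2Q = 0.95, giving −¼ ln(0.95) = 0.012823.
d = 0.305323 + 0.012823 = 0.318146.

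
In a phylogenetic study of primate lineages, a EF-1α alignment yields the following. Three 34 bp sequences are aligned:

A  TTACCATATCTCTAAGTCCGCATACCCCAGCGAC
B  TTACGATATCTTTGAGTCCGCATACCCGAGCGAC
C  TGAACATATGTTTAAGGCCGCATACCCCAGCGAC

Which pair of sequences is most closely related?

A and B

A–B: 4/34 differ, p = 0.118, d = 0.128.
A–C: 5/34 differ, p = 0.147, d = 0.164.
B–C: 7/34 differ, p = 0.206, d = 0.241.
The smallest distance is between A and B.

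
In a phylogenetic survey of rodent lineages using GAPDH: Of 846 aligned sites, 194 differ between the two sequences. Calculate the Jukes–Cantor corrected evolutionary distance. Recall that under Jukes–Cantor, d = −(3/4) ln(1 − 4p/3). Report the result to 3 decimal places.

0.274

p = 194/846 ≈ 0.229314.
d = −(3/4) ln(1 − 4p/3) = −0.75 ln(1 − 0.305752) = −0.75 ln(0.694248)
  = −0.75 × (-0.364926) = 0.273695 substitutions/site.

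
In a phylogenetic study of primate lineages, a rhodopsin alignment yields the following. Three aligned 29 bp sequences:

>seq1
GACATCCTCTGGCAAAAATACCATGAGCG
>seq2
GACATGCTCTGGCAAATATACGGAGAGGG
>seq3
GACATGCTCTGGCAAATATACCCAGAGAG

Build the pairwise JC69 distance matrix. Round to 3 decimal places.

d(seq1,seq2) = 0.242, d(seq1,seq3) = 0.196, d(seq2,seq3) = 0.111

seq1–seq2: 6/29 sites differ → p ≈ 0.206897, d = −0.75 ln(1 − 0.275863) = 0.242081 ≈ 0.242.
seq1–seq3: 5/29 sites differ → p ≈ 0.172414, d = −0.75 ln(1 − 0.229885) = 0.195912 ≈ 0.196.
seq2–seq3: 3/29 sites differ → p ≈ 0.103448, d = −0.75 ln(1 − 0.137931) = 0.111315 ≈ 0.111.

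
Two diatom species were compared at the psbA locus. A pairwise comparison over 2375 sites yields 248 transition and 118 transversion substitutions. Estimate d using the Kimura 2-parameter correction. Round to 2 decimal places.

0.18

P = 248/2375 ≈ 0.104421 and Q = 118/2375 ≈ 0.049684.
Under the Kimura two-parameter model, d = −½ ln(1 − 2P − Q) − ¼ ln(1 − 2Q).
1 − 2P − Q = 0.741474, giving −½ ln(0.741474) = 0.149558.
1 − 2Q = 0.900632, giving −¼ ln(0.900632) = 0.026165.
d = 0.149558 + 0.026165 = 0.175723.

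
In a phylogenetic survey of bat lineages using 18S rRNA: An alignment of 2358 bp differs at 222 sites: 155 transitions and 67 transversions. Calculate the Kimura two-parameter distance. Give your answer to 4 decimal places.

P = 155/2358 ≈ 0.065734 and Q = 67/2358 ≈ 0.028414.
Under the Kimura two-parameter model, d = −½ ln(1 − 2P − Q) − ¼ ln(1 − 2Q).
1 − 2P − Q = 0.840118, giving −½ ln(0.840118) = 0.087106.
1 − 2Q = 0.943172, giving −¼ ln(0.943172) = 0.014627.
d = 0.087106 + 0.014627 = 0.101733.

0.1017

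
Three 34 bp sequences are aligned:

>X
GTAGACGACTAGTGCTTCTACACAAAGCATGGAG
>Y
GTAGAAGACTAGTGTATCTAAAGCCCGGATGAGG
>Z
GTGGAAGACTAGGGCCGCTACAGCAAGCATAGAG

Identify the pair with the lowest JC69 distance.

X and Z

X–Y: 11/34 differ, p = 0.324, d = 0.423.
X–Z: 8/34 differ, p = 0.235, d = 0.282.
Y–Z: 12/34 differ, p = 0.353, d = 0.477.
The smallest distance is between X and Z.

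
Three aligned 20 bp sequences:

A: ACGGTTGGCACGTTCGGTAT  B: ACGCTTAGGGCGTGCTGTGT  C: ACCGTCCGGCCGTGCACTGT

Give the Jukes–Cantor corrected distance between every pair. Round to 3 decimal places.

A–B: 7/20 sites differ → p = 0.35, d = −0.75 ln(1 − 0.466667) = 0.471457 ≈ 0.471.
A–C: 9/20 sites differ → p = 0.45, d = −0.75 ln(1 − 0.6) = 0.687218 ≈ 0.687.
B–C: 7/20 sites differ → p = 0.35, d = −0.75 ln(1 − 0.466667) = 0.471457 ≈ 0.471.

d(A,B) = 0.471, d(A,C) = 0.687, d(B,C) = 0.471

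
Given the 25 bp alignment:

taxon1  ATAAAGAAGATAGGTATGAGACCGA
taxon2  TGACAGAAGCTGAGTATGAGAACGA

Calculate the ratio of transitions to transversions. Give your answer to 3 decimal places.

0.400

Transitions are A↔G and C↔T; transversions are all other mismatches.
Transitions: 2. Transversions: 5.
R = 2/5 = 0.400.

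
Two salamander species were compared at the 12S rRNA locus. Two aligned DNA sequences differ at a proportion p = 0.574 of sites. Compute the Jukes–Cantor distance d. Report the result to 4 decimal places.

d = −(3/4) ln(1 − 4p/3) = −0.75 ln(1 − 0.765333) = −0.75 ln(0.234667)
  = −0.75 × (-1.449588) = 1.087191 substitutions/site.

1.0872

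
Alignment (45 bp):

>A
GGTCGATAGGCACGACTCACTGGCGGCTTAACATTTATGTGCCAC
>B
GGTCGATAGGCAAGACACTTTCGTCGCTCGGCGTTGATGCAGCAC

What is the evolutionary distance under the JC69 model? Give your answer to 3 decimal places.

The sequences differ at 15 of 45 sites, so p = 15/45 ≈ 0.333333.
d = −(3/4) ln(1 − 4p/3) = −0.75 ln(1 − 0.444444) = −0.75 ln(0.555556)
  = −0.75 × (-0.587786) = 0.440840 substitutions/site.

0.441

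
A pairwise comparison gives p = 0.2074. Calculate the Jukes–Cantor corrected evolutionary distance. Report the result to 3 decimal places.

d = −(3/4) ln(1 − 4p/3) = −0.75 ln(1 − 0.276533) = −0.75 ln(0.723467)
  = −0.75 × (-0.323700) = 0.242775 substitutions/site.

0.243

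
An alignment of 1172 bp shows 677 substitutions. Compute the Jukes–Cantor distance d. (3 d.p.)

p = 677/1172 ≈ 0.577645.
d = −(3/4) ln(1 − 4p/3) = −0.75 ln(1 − 0.770193) = −0.75 ln(0.229807)
  = −0.75 × (-1.470515) = 1.102886 substitutions/site.

1.103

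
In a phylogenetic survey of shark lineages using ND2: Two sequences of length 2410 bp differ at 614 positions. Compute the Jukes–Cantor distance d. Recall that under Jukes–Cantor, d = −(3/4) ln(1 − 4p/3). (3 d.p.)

0.311

p = 614/2410 ≈ 0.254772.
d = −(3/4) ln(1 − 4p/3) = −0.75 ln(1 − 0.339696) = −0.75 ln(0.660304)
  = −0.75 × (-0.415055) = 0.311291 substitutions/site.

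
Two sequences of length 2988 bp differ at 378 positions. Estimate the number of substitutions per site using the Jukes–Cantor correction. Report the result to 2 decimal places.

0.14

p = 378/2988 ≈ 0.126506.
d = −(3/4) ln(1 − 4p/3) = −0.75 ln(1 − 0.168675) = −0.75 ln(0.831325)
  = −0.75 × (-0.184734) = 0.138551 substitutions/site.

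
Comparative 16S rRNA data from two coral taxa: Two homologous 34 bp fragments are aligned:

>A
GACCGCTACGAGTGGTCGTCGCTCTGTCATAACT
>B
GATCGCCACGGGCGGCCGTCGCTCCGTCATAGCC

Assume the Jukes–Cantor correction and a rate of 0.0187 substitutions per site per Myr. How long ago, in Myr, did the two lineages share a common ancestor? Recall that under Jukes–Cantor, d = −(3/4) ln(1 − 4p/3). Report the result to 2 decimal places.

7.55

The sequences differ at 8 of 34 sites (3, 7, 11, 13, 16, 25, 32, 34), so p = 8/34 ≈ 0.235294.
d = −(3/4) ln(1 − 4p/3) = −0.75 ln(1 − 0.313725) = −0.75 ln(0.686275)
  = −0.75 × (-0.376477) = 0.282358 substitutions/site.
Under a molecular clock d = 2μt, so t = d/(2μ) = 0.282358 / (2 × 0.0187) = 7.55 Myr.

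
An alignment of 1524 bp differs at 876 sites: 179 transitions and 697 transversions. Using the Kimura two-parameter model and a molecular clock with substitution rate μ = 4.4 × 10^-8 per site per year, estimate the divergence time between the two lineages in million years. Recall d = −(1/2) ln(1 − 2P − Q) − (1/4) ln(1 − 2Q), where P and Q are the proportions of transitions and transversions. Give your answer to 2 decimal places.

P = 179/1524 ≈ 0.117454 and Q = 697/1524 ≈ 0.457349.
Under the Kimura two-parameter model, d = −½ ln(1 − 2P − Q) − ¼ ln(1 − 2Q).
1 − 2P − Q = 0.307743, giving −½ ln(0.307743) = 0.589245.
1 − 2Q = 0.085302, giving −¼ ln(0.085302) = 0.615389.
d = 0.589245 + 0.615389 = 1.204634.
Under a molecular clock d = 2μt, so t = d/(2μ) = 1.204634 / (2 × 4.4 × 10^-8) = 13.69 million years.

13.69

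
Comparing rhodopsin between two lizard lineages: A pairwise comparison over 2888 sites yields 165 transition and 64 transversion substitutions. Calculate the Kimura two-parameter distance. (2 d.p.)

0.08

P = 165/2888 ≈ 0.057133 and Q = 64/2888 ≈ 0.022161.
Under the Kimura two-parameter model, d = −½ ln(1 − 2P − Q) − ¼ ln(1 − 2Q).
1 − 2P − Q = 0.863573, giving −½ ln(0.863573) = 0.073338.
1 − 2Q = 0.955678, giving −¼ ln(0.955678) = 0.011334.
d = 0.073338 + 0.011334 = 0.084672.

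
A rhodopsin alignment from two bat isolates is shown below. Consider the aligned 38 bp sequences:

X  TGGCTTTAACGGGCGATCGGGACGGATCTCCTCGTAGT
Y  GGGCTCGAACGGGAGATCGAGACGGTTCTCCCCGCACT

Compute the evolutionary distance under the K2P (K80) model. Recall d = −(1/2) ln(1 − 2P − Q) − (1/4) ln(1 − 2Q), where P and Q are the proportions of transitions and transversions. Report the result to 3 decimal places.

0.286

Of 38 sites, 4 differences are transitions and 5 are transversions, so P = 4/38 ≈ 0.105263 and Q = 5/38 ≈ 0.131579.
Under the Kimura two-parameter model, d = −½ ln(1 − 2P − Q) − ¼ ln(1 − 2Q).
1 − 2P − Q = 0.657895, giving −½ ln(0.657895) = 0.209355.
1 − 2Q = 0.736842, giving −¼ ln(0.736842) = 0.076345.
d = 0.209355 + 0.076345 = 0.285700.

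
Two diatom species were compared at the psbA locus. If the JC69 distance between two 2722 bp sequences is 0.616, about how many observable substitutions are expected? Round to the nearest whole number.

Invert JC69: p = (3/4)(1 − e^(−4d/3)) = 0.75 × (1 − e^(-0.821333)) = 0.75 × (1 − 0.439845) = 0.420116.
Expected differing sites = pL ≈ 0.420116 × 2722 = 1143.555752 ≈ 1144.

1144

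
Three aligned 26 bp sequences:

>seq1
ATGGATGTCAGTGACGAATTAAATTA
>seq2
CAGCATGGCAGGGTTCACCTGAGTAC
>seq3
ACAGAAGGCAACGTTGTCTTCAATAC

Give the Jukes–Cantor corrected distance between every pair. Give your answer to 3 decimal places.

d(seq1,seq2) = 0.949, d(seq1,seq3) = 0.824, d(seq2,seq3) = 0.717

seq1–seq2: 14/26 sites differ → p ≈ 0.538462, d = −0.75 ln(1 − 0.717949) = 0.949251 ≈ 0.949.
seq1–seq3: 13/26 sites differ → p = 0.5, d = −0.75 ln(1 − 0.666667) = 0.823960 ≈ 0.824.
seq2–seq3: 12/26 sites differ → p ≈ 0.461538, d = −0.75 ln(1 − 0.615384) = 0.716632 ≈ 0.717.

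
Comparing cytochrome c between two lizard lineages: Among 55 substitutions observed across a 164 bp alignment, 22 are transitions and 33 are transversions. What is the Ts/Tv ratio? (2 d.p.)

0.67

R = 22/33 = 0.666666… ≈ 0.67 (to 2 d.p.).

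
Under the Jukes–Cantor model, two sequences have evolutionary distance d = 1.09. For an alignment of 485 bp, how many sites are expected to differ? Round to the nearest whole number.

Invert JC69: p = (3/4)(1 − e^(−4d/3)) = 0.75 × (1 − e^(-1.453333)) = 0.75 × (1 − 0.233790) = 0.574658.
Expected differing sites = pL ≈ 0.574658 × 485 = 278.70913 ≈ 279.

279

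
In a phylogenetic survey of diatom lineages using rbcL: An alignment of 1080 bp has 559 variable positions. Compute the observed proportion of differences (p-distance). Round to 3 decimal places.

0.518

p = 559/1080 = 0.517592… ≈ 0.518 (to 3 d.p.).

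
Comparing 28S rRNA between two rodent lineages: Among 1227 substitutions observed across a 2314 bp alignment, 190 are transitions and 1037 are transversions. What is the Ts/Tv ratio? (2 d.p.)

R = 190/1037 = 0.183220… ≈ 0.18 (to 2 d.p.).

0.18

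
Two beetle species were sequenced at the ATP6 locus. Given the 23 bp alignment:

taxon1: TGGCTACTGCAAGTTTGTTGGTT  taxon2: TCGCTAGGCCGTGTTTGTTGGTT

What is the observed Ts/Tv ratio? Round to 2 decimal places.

0.20

Transitions are A↔G and C↔T; transversions are all other mismatches.
Transitions: 1. Transversions: 5.
R = 1/5 = 0.20.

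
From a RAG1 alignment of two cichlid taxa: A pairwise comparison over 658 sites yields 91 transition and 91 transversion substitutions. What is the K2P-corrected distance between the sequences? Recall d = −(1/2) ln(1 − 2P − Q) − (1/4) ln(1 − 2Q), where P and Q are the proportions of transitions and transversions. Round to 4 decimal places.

0.3489

P = 91/658 ≈ 0.138298 and Q = 91/658 ≈ 0.138298.
Under the Kimura two-parameter model, d = −½ ln(1 − 2P − Q) − ¼ ln(1 − 2Q).
1 − 2P − Q = 0.585106, giving −½ ln(0.585106) = 0.267981.
1 − 2Q = 0.723404, giving −¼ ln(0.723404) = 0.080947.
d = 0.267981 + 0.080947 = 0.348928.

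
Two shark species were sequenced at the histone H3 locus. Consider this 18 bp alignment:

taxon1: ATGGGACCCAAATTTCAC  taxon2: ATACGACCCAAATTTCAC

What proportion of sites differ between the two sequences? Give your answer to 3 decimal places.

0.111

The sequences differ at 2 of 18 positions (sites 3, 4).
p = 2/18 = 0.111111… ≈ 0.111 (to 3 d.p.).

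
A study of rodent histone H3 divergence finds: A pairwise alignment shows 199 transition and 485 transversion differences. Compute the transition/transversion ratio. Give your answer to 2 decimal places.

R = 199/485 = 0.410309… ≈ 0.41 (to 2 d.p.).

0.41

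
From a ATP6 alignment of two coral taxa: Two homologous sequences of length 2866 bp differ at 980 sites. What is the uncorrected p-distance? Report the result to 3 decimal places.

0.342

p = 980/2866 = 0.341939… ≈ 0.342 (to 3 d.p.).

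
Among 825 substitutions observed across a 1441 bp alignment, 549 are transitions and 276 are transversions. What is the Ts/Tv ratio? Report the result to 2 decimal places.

1.99

R = 549/276 = 1.989130… ≈ 1.99 (to 2 d.p.).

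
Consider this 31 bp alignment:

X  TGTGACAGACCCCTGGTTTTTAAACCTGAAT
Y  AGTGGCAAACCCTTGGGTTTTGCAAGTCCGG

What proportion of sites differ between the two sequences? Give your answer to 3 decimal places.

The sequences differ at 13 of 31 positions.
p = 13/31 = 0.419354… ≈ 0.419 (to 3 d.p.).

0.419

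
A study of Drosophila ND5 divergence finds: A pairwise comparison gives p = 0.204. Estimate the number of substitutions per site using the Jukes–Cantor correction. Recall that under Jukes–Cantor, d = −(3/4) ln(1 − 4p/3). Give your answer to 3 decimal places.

0.238

d = −(3/4) ln(1 − 4p/3) = −0.75 ln(1 − 0.272) = −0.75 ln(0.728)
  = −0.75 × (-0.317454) = 0.238091 substitutions/site.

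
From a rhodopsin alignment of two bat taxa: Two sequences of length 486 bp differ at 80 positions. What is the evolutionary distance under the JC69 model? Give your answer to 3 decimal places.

p = 80/486 ≈ 0.164609.
d = −(3/4) ln(1 − 4p/3) = −0.75 ln(1 − 0.219479) = −0.75 ln(0.780521)
  = −0.75 × (-0.247794) = 0.185846 substitutions/site.

0.186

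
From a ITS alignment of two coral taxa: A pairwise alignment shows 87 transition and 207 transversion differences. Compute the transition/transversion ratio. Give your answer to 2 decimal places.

0.42

R = 87/207 = 0.420289… ≈ 0.42 (to 2 d.p.).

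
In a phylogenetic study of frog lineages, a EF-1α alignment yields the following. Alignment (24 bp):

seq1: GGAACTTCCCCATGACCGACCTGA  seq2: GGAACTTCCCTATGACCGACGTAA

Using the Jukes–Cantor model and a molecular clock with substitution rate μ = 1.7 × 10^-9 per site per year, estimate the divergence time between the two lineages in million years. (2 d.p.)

The sequences differ at 3 of 24 sites (11, 21, 23), so p = 3/24 = 0.125.
d = −(3/4) ln(1 − 4p/3) = −0.75 ln(1 − 0.166667) = −0.75 ln(0.833333)
  = −0.75 × (-0.182322) = 0.136742 substitutions/site.
Under a molecular clock d = 2μt, so t = d/(2μ) = 0.136742 / (2 × 1.7 × 10^-9) = 40.22 million years.

40.22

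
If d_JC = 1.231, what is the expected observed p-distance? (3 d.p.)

0.605

p = (3/4)(1 − e^(−4d/3)) = 0.75 × (1 − e^(-1.641333)) = 0.75 × (1 − 0.193722) = 0.604709.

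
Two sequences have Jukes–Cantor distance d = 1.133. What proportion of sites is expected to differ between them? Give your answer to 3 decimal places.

0.584

p = (3/4)(1 − e^(−4d/3)) = 0.75 × (1 − e^(-1.510667)) = 0.75 × (1 − 0.220763) = 0.584428.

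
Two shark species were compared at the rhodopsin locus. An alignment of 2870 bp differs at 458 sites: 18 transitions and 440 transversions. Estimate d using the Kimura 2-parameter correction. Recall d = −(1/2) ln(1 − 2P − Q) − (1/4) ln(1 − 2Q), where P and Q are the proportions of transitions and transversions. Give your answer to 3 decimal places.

P = 18/2870 ≈ 0.006272 and Q = 440/2870 ≈ 0.15331.
Under the Kimura two-parameter model, d = −½ ln(1 − 2P − Q) − ¼ ln(1 − 2Q).
1 − 2P − Q = 0.834146, giving −½ ln(0.834146) = 0.090673.
1 − 2Q = 0.69338, giving −¼ ln(0.69338) = 0.091544.
d = 0.090673 + 0.091544 = 0.182217.

0.182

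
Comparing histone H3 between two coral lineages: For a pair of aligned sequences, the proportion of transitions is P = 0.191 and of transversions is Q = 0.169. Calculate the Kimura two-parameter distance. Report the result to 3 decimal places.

0.503

Under the Kimura two-parameter model, d = −½ ln(1 − 2P − Q) − ¼ ln(1 − 2Q).
1 − 2P − Q = 0.449, giving −½ ln(0.449) = 0.400366.
1 − 2Q = 0.662, giving −¼ ln(0.662) = 0.103122.
d = 0.400366 + 0.103122 = 0.503488.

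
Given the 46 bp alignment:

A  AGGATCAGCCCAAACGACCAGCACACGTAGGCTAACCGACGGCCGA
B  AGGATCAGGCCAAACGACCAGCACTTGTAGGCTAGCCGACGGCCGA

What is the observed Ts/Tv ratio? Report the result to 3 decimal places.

Transitions are A↔G and C↔T; transversions are all other mismatches.
Transitions: 2. Transversions: 2.
R = 2/2 = 1.000.

1.000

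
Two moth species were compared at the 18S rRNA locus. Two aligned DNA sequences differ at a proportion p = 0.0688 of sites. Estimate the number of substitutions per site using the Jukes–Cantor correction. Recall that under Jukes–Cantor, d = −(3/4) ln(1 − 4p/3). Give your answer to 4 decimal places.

0.0722

d = −(3/4) ln(1 − 4p/3) = −0.75 ln(1 − 0.091733) = −0.75 ln(0.908267)
  = −0.75 × (-0.096217) = 0.072163 substitutions/site.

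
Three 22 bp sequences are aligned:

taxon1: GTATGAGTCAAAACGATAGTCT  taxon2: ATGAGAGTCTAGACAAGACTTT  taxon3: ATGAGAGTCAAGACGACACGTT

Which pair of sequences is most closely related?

taxon1–taxon2: 9/22 differ, p = 0.409, d = 0.591.
taxon1–taxon3: 8/22 differ, p = 0.364, d = 0.497.
taxon2–taxon3: 4/22 differ, p = 0.182, d = 0.208.
The smallest distance is between taxon2 and taxon3.

taxon2 and taxon3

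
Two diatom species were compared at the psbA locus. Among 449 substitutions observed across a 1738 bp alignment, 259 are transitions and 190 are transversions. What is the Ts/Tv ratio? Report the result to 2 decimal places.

R = 259/190 = 1.363157… ≈ 1.36 (to 2 d.p.).

1.36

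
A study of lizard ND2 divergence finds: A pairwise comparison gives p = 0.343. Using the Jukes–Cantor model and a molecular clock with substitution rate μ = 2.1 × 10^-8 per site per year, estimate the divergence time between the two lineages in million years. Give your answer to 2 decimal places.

10.92

d = −(3/4) ln(1 − 4p/3) = −0.75 ln(1 − 0.457333) = −0.75 ln(0.542667)
  = −0.75 × (-0.611259) = 0.458444 substitutions/site.
Under a molecular clock d = 2μt, so t = d/(2μ) = 0.458444 / (2 × 2.1 × 10^-8) = 10.92 million years.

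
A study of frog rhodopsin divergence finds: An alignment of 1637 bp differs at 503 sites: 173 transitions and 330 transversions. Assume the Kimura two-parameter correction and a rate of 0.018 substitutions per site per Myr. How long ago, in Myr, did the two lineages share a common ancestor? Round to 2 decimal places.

10.98

P = 173/1637 ≈ 0.105681 and Q = 330/1637 ≈ 0.201588.
Under the Kimura two-parameter model, d = −½ ln(1 − 2P − Q) − ¼ ln(1 − 2Q).
1 − 2P − Q = 0.58705, giving −½ ln(0.58705) = 0.266323.
1 − 2Q = 0.596824, giving −¼ ln(0.596824) = 0.129033.
d = 0.266323 + 0.129033 = 0.395356.
Under a molecular clock d = 2μt, so t = d/(2μ) = 0.395356 / (2 × 0.018) = 10.98 Myr.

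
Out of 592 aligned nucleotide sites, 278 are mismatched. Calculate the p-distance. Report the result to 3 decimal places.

p = 278/592 = 0.469594… ≈ 0.470 (to 3 d.p.).

0.470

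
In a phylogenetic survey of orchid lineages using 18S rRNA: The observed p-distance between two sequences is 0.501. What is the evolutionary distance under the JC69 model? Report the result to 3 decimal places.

0.827

d = −(3/4) ln(1 − 4p/3) = −0.75 ln(1 − 0.668) = −0.75 ln(0.332)
  = −0.75 × (-1.102620) = 0.826965 substitutions/site.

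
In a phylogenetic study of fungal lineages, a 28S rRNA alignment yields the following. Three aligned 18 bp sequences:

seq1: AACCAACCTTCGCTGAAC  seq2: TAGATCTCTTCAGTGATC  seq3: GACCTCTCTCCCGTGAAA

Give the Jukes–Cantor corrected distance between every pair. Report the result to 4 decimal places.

seq1–seq2: 9/18 sites differ → p = 0.5, d = −0.75 ln(1 − 0.666667) = 0.823960 ≈ 0.8240.
seq1–seq3: 8/18 sites differ → p ≈ 0.444444, d = −0.75 ln(1 − 0.592592) = 0.673455 ≈ 0.6735.
seq2–seq3: 7/18 sites differ → p ≈ 0.388889, d = −0.75 ln(1 − 0.518519) = 0.548166 ≈ 0.5482.

d(seq1,seq2) = 0.8240, d(seq1,seq3) = 0.6735, d(seq2,seq3) = 0.5482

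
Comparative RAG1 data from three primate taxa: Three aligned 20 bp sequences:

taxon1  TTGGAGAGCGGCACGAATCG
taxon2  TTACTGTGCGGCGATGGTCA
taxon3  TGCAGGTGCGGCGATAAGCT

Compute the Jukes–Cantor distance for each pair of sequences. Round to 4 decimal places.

d(taxon1,taxon2) = 0.8240, d(taxon1,taxon3) = 0.8240, d(taxon2,taxon3) = 0.5716

taxon1–taxon2: 10/20 sites differ → p = 0.5, d = −0.75 ln(1 − 0.666667) = 0.823960 ≈ 0.8240.
taxon1–taxon3: 10/20 sites differ → p = 0.5, d = −0.75 ln(1 − 0.666667) = 0.823960 ≈ 0.8240.
taxon2–taxon3: 8/20 sites differ → p = 0.4, d = −0.75 ln(1 − 0.533333) = 0.571605 ≈ 0.5716.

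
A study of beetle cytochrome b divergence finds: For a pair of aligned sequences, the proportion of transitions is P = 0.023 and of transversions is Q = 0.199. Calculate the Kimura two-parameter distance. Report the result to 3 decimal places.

0.267

Under the Kimura two-parameter model, d = −½ ln(1 − 2P − Q) − ¼ ln(1 − 2Q).
1 − 2P − Q = 0.755, giving −½ ln(0.755) = 0.140519.
1 − 2Q = 0.602, giving −¼ ln(0.602) = 0.126874.
d = 0.140519 + 0.126874 = 0.267393.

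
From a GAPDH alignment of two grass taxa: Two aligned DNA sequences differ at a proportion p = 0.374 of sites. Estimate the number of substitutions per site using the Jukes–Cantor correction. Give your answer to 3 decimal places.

0.518

d = −(3/4) ln(1 − 4p/3) = −0.75 ln(1 − 0.498667) = −0.75 ln(0.501333)
  = −0.75 × (-0.690485) = 0.517864 substitutions/site.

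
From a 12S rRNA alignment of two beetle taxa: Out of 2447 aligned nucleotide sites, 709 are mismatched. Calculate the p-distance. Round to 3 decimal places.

p = 709/2447 = 0.289742… ≈ 0.290 (to 3 d.p.).

0.290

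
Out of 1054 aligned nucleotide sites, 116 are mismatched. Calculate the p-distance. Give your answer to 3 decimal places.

p = 116/1054 = 0.110056… ≈ 0.110 (to 3 d.p.).

0.110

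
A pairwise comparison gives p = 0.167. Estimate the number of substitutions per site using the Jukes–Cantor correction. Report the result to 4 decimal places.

d = −(3/4) ln(1 − 4p/3) = −0.75 ln(1 − 0.222667) = −0.75 ln(0.777333)
  = −0.75 × (-0.251886) = 0.188915 substitutions/site.

0.1889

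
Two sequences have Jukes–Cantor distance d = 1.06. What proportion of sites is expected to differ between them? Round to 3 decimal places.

p = (3/4)(1 − e^(−4d/3)) = 0.75 × (1 − e^(-1.413333)) = 0.75 × (1 − 0.243331) = 0.567502.

0.568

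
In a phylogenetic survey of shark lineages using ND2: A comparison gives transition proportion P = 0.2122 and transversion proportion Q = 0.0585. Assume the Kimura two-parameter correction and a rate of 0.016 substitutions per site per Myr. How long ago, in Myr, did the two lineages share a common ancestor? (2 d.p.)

Under the Kimura two-parameter model, d = −½ ln(1 − 2P − Q) − ¼ ln(1 − 2Q).
1 − 2P − Q = 0.5171, giving −½ ln(0.5171) = 0.329759.
1 − 2Q = 0.883, giving −¼ ln(0.883) = 0.031108.
d = 0.329759 + 0.031108 = 0.360867.
Under a molecular clock d = 2μt, so t = d/(2μ) = 0.360867 / (2 × 0.016) = 11.28 Myr.

11.28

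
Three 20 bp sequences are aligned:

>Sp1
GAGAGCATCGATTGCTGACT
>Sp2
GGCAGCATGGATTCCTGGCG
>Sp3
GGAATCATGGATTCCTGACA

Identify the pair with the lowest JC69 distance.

Sp2 and Sp3

Sp1–Sp2: 6/20 differ, p = 0.300, d = 0.383.
Sp1–Sp3: 6/20 differ, p = 0.300, d = 0.383.
Sp2–Sp3: 4/20 differ, p = 0.200, d = 0.233.
The smallest distance is between Sp2 and Sp3.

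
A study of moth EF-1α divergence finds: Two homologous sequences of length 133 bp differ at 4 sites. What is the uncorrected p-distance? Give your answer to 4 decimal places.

0.0301

p = 4/133 = 0.030075… ≈ 0.0301 (to 4 d.p.).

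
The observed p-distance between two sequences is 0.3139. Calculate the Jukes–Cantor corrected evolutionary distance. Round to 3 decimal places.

0.407

d = −(3/4) ln(1 − 4p/3) = −0.75 ln(1 − 0.418533) = −0.75 ln(0.581467)
  = −0.75 × (-0.542201) = 0.406651 substitutions/site.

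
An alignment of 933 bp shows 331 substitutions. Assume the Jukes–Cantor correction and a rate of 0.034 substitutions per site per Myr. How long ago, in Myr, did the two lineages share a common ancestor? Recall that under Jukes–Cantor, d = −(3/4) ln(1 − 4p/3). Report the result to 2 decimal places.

7.07

p = 331/933 ≈ 0.35477.
d = −(3/4) ln(1 − 4p/3) = −0.75 ln(1 − 0.473027) = −0.75 ln(0.526973)
  = −0.75 × (-0.640606) = 0.480455 substitutions/site.
Under a molecular clock d = 2μt, so t = d/(2μ) = 0.480455 / (2 × 0.034) = 7.07 Myr.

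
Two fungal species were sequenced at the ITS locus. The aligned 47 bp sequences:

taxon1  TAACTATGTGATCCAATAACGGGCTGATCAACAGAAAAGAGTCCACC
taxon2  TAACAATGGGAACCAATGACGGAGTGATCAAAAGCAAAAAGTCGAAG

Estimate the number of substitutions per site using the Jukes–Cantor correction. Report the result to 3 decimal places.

0.312

The sequences differ at 12 of 47 sites, so p = 12/47 ≈ 0.255319.
d = −(3/4) ln(1 − 4p/3) = −0.75 ln(1 − 0.340425) = −0.75 ln(0.659575)
  = −0.75 × (-0.416160) = 0.312120 substitutions/site.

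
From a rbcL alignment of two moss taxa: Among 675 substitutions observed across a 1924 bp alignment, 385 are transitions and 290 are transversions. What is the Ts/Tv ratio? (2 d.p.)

R = 385/290 = 1.327586… ≈ 1.33 (to 2 d.p.).

1.33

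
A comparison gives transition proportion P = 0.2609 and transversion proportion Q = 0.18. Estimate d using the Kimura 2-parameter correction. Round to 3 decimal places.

Under the Kimura two-parameter model, d = −½ ln(1 − 2P − Q) − ¼ ln(1 − 2Q).
1 − 2P − Q = 0.2982, giving −½ ln(0.2982) = 0.604995.
1 − 2Q = 0.64, giving −¼ ln(0.64) = 0.111572.
d = 0.604995 + 0.111572 = 0.716567.

0.717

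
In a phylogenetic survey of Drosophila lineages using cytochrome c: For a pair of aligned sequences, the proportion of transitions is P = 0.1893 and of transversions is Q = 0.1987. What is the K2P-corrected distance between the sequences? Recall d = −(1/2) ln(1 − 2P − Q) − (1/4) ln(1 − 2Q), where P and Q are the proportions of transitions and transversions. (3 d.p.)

0.557

Under the Kimura two-parameter model, d = −½ ln(1 − 2P − Q) − ¼ ln(1 − 2Q).
1 − 2P − Q = 0.4227, giving −½ ln(0.4227) = 0.430546.
1 − 2Q = 0.6026, giving −¼ ln(0.6026) = 0.126625.
d = 0.430546 + 0.126625 = 0.557171.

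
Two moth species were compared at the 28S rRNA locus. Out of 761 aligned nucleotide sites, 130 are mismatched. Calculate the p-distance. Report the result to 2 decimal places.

p = 130/761 = 0.170827… ≈ 0.17 (to 2 d.p.).

0.17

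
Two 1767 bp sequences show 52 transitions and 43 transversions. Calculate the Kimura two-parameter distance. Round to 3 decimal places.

P = 52/1767 ≈ 0.029428 and Q = 43/1767 ≈ 0.024335.
Under the Kimura two-parameter model, d = −½ ln(1 − 2P − Q) − ¼ ln(1 − 2Q).
1 − 2P − Q = 0.916809, giving −½ ln(0.916809) = 0.043428.
1 − 2Q = 0.95133, giving −¼ ln(0.95133) = 0.012474.
d = 0.043428 + 0.012474 = 0.055902.

0.056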